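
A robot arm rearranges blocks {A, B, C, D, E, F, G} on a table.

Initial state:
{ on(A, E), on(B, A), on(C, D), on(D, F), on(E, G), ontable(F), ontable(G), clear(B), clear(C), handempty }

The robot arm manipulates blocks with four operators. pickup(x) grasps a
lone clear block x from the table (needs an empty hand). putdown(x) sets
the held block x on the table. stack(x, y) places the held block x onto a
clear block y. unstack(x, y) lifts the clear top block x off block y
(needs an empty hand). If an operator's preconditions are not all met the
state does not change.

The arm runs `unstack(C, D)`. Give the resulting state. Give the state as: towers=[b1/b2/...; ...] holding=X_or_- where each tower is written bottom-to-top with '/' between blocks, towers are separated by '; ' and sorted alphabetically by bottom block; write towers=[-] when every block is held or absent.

before: towers=[F/D/C; G/E/A/B] holding=-
pre[unstack(C, D)]: on(C,D) ✓, clear(C) ✓, handempty ✓
all met → apply unstack(C, D)
after:  towers=[F/D; G/E/A/B] holding=C

towers=[F/D; G/E/A/B] holding=C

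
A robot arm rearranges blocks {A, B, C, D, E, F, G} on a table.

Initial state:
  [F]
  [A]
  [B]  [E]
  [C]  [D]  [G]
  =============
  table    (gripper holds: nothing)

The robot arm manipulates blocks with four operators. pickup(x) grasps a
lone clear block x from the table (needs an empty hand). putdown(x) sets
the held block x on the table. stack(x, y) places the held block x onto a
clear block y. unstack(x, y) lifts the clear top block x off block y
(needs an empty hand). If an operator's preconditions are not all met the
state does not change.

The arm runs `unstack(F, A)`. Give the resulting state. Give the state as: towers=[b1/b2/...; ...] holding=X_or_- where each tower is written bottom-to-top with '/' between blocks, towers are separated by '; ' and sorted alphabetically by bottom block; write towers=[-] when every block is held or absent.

towers=[C/B/A; D/E; G] holding=F

before: towers=[C/B/A/F; D/E; G] holding=-
pre[unstack(F, A)]: on(F,A) ok, clear(F) ok, handempty ok
all met → apply unstack(F, A)
after:  towers=[C/B/A; D/E; G] holding=F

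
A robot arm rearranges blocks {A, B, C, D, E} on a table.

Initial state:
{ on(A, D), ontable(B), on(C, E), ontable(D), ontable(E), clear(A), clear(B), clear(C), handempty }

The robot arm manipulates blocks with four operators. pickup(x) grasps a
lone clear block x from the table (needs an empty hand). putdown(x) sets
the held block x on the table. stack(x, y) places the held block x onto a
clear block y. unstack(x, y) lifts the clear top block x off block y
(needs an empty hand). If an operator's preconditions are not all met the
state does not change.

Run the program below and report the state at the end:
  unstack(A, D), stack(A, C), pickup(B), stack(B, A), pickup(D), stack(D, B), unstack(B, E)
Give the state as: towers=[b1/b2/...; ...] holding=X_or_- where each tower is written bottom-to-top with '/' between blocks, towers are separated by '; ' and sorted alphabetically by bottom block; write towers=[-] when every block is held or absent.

towers=[E/C/A/B/D] holding=-

step 1 (unstack(A, D)): towers=[B; D; E/C] holding=A
step 2 (stack(A, C)): towers=[B; D; E/C/A] holding=-
step 3 (pickup(B)): towers=[D; E/C/A] holding=B
step 4 (stack(B, A)): towers=[D; E/C/A/B] holding=-
step 5 (pickup(D)): towers=[E/C/A/B] holding=D
step 6 (stack(D, B)): towers=[E/C/A/B/D] holding=-
step 7 (unstack(B, E)) [no-op]: towers=[E/C/A/B/D] holding=-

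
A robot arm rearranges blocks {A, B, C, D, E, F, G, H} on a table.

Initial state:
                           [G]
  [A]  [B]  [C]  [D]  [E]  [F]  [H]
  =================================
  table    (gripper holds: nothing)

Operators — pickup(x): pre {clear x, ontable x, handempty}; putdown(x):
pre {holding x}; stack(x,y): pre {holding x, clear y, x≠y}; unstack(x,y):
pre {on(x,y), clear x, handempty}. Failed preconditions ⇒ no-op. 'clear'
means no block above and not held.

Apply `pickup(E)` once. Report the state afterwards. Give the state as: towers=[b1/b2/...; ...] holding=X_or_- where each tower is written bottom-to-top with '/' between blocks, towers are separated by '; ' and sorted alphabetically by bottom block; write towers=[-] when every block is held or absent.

before: towers=[A; B; C; D; E; F/G; H] holding=-
pre[pickup(E)]: clear(E) ✓, ontable(E) ✓, handempty ✓
all met → apply pickup(E)
after:  towers=[A; B; C; D; F/G; H] holding=E

towers=[A; B; C; D; F/G; H] holding=E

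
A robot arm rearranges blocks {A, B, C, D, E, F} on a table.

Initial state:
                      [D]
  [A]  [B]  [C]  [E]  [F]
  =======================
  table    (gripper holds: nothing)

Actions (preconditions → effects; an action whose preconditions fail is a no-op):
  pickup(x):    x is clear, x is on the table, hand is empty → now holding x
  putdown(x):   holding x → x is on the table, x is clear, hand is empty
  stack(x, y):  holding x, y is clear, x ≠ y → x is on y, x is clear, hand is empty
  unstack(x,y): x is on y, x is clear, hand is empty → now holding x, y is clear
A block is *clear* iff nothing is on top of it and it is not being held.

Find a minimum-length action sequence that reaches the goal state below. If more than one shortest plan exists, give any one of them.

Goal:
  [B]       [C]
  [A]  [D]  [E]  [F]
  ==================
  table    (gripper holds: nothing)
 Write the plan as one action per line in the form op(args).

step 1 (pickup(B)): towers=[A; C; E; F/D] holding=B
step 2 (stack(B, A)): towers=[A/B; C; E; F/D] holding=-
step 3 (unstack(D, F)): towers=[A/B; C; E; F] holding=D
step 4 (putdown(D)): towers=[A/B; C; D; E; F] holding=-
step 5 (pickup(C)): towers=[A/B; D; E; F] holding=C
step 6 (stack(C, E)): towers=[A/B; D; E/C; F] holding=-
goal check: towers=[A/B; D; E/C; F] holding=- — reached (length 6, optimal by BFS)

pickup(B)
stack(B, A)
unstack(D, F)
putdown(D)
pickup(C)
stack(C, E)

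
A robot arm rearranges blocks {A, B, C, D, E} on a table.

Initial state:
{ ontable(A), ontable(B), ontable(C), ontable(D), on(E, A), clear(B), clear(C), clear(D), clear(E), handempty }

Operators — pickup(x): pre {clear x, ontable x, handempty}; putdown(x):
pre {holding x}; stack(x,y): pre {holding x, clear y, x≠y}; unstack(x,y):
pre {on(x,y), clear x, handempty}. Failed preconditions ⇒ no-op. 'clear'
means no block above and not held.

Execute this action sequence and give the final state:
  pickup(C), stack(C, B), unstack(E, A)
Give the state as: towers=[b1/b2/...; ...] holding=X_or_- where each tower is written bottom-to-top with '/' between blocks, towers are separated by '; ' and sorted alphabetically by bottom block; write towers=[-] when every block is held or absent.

step 1 (pickup(C)): towers=[A/E; B; D] holding=C
step 2 (stack(C, B)): towers=[A/E; B/C; D] holding=-
step 3 (unstack(E, A)): towers=[A; B/C; D] holding=E

towers=[A; B/C; D] holding=E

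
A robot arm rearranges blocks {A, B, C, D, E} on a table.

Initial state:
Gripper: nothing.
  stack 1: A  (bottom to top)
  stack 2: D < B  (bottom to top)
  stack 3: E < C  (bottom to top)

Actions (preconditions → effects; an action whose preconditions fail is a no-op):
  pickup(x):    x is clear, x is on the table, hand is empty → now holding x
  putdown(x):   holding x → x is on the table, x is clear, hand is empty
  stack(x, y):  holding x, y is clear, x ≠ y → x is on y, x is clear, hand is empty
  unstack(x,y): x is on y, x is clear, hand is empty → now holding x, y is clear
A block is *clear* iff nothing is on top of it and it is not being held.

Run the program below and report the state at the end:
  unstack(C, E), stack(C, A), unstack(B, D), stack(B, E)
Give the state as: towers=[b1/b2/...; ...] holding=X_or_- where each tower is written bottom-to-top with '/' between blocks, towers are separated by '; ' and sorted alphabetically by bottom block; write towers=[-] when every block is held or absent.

towers=[A/C; D; E/B] holding=-

step 1 (unstack(C, E)): towers=[A; D/B; E] holding=C
step 2 (stack(C, A)): towers=[A/C; D/B; E] holding=-
step 3 (unstack(B, D)): towers=[A/C; D; E] holding=B
step 4 (stack(B, E)): towers=[A/C; D; E/B] holding=-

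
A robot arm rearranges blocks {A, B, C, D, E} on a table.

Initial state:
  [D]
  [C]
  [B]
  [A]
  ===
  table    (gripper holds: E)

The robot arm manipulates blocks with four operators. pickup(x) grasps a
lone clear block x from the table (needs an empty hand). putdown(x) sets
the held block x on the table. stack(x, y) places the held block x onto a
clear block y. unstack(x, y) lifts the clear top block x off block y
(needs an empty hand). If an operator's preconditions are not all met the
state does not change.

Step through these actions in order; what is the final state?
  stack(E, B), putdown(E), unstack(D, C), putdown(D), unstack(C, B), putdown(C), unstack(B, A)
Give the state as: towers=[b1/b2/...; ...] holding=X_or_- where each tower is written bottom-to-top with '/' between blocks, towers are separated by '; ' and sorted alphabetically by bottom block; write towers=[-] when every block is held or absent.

step 1 (stack(E, B)) [no-op]: towers=[A/B/C/D] holding=E
step 2 (putdown(E)): towers=[A/B/C/D; E] holding=-
step 3 (unstack(D, C)): towers=[A/B/C; E] holding=D
step 4 (putdown(D)): towers=[A/B/C; D; E] holding=-
step 5 (unstack(C, B)): towers=[A/B; D; E] holding=C
step 6 (putdown(C)): towers=[A/B; C; D; E] holding=-
step 7 (unstack(B, A)): towers=[A; C; D; E] holding=B

towers=[A; C; D; E] holding=B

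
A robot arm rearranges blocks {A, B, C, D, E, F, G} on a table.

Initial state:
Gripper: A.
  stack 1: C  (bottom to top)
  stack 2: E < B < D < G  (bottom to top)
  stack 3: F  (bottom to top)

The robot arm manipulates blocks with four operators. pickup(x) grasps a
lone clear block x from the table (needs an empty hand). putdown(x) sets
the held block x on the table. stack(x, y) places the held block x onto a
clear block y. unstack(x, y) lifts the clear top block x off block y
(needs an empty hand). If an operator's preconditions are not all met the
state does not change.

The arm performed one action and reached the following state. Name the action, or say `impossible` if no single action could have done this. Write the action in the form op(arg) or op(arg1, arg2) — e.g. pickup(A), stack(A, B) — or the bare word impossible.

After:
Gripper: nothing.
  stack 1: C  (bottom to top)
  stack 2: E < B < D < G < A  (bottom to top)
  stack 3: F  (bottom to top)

target: towers=[C; E/B/D/G/A; F] holding=-
        putdown(A) → towers=[A; C; E/B/D/G; F] holding=-
       stack(A, F) → towers=[C; E/B/D/G; F/A] holding=-
       stack(A, G) → towers=[C; E/B/D/G/A; F] holding=-  ← match
       stack(A, C) → towers=[C/A; E/B/D/G; F] holding=-

stack(A, G)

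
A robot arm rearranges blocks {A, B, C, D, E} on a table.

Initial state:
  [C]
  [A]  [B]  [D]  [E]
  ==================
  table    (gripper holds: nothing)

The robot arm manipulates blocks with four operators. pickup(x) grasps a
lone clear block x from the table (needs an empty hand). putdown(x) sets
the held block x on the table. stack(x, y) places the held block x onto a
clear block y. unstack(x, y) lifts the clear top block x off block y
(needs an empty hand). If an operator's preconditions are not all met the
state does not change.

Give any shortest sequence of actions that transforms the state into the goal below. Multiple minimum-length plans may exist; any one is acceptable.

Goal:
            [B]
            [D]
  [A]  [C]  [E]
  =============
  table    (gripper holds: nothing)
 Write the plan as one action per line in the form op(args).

pickup(D)
stack(D, E)
pickup(B)
stack(B, D)
unstack(C, A)
putdown(C)

step 1 (pickup(D)): towers=[A/C; B; E] holding=D
step 2 (stack(D, E)): towers=[A/C; B; E/D] holding=-
step 3 (pickup(B)): towers=[A/C; E/D] holding=B
step 4 (stack(B, D)): towers=[A/C; E/D/B] holding=-
step 5 (unstack(C, A)): towers=[A; E/D/B] holding=C
step 6 (putdown(C)): towers=[A; C; E/D/B] holding=-
goal check: towers=[A; C; E/D/B] holding=- — reached (length 6, optimal by BFS)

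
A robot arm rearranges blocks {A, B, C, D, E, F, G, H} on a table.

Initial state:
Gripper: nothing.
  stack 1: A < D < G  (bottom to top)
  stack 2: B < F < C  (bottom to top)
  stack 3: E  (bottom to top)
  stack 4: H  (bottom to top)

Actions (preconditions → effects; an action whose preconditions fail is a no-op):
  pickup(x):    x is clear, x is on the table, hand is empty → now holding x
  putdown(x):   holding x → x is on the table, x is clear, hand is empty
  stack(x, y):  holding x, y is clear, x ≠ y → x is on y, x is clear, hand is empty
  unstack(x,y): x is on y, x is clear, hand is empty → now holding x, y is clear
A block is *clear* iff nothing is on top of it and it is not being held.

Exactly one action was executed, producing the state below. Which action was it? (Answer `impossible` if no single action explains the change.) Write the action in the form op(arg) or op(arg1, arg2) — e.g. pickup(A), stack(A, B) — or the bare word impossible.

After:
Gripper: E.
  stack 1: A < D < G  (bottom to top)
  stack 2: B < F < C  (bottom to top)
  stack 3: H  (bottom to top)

pickup(E)

target: towers=[A/D/G; B/F/C; H] holding=E
     unstack(G, D) → towers=[A/D; B/F/C; E; H] holding=G
         pickup(E) → towers=[A/D/G; B/F/C; H] holding=E  ← match
         pickup(H) → towers=[A/D/G; B/F/C; E] holding=H
     unstack(C, F) → towers=[A/D/G; B/F; E; H] holding=C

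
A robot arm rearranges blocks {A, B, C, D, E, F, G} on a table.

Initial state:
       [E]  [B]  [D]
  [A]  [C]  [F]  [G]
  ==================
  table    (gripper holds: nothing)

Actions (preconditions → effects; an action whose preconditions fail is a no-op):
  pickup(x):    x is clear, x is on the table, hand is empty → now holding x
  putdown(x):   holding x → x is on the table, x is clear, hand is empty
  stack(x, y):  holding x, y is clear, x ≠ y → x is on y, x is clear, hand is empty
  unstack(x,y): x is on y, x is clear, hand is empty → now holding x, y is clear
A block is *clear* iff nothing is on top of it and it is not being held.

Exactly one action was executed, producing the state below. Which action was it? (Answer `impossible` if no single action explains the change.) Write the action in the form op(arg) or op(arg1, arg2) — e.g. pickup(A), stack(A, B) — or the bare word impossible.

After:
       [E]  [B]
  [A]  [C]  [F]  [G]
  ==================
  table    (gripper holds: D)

target: towers=[A; C/E; F/B; G] holding=D
     unstack(B, F) → towers=[A; C/E; F; G/D] holding=B
     unstack(D, G) → towers=[A; C/E; F/B; G] holding=D  ← match
         pickup(A) → towers=[C/E; F/B; G/D] holding=A
     unstack(E, C) → towers=[A; C; F/B; G/D] holding=E

unstack(D, G)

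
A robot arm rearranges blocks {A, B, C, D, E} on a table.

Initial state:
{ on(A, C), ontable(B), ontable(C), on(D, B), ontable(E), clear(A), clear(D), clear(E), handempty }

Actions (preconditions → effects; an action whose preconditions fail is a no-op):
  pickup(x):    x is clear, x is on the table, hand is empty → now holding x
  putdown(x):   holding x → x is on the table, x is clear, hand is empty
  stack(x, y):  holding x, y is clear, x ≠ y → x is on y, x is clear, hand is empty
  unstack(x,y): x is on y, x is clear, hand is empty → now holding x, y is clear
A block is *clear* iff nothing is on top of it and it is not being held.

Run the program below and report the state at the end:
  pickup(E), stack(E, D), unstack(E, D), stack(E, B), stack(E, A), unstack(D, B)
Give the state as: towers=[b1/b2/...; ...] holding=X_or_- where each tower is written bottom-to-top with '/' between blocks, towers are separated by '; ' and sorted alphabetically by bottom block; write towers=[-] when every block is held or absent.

towers=[B; C/A/E] holding=D

step 1 (pickup(E)): towers=[B/D; C/A] holding=E
step 2 (stack(E, D)): towers=[B/D/E; C/A] holding=-
step 3 (unstack(E, D)): towers=[B/D; C/A] holding=E
step 4 (stack(E, B)) [no-op]: towers=[B/D; C/A] holding=E
step 5 (stack(E, A)): towers=[B/D; C/A/E] holding=-
step 6 (unstack(D, B)): towers=[B; C/A/E] holding=D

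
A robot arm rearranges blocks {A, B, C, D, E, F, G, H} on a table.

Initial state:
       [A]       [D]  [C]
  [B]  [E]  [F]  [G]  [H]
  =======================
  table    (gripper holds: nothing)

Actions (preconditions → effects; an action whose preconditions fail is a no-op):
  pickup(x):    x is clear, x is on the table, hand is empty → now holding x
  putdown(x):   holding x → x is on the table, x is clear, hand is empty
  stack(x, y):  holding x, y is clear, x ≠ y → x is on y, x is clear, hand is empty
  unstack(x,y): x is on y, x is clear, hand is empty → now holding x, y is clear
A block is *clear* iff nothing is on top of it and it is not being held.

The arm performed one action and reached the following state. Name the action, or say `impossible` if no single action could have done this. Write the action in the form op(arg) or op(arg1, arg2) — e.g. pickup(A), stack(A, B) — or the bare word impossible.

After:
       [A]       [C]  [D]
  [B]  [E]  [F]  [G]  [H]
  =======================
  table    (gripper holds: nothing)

target: towers=[B; E/A; F; G/C; H/D] holding=-
     unstack(A, E) → towers=[B; E; F; G/D; H/C] holding=A
         pickup(B) → towers=[E/A; F; G/D; H/C] holding=B
         pickup(F) → towers=[B; E/A; G/D; H/C] holding=F
     unstack(D, G) → towers=[B; E/A; F; G; H/C] holding=D
     unstack(C, H) → towers=[B; E/A; F; G/D; H] holding=C
none of the 5 applicable actions match → impossible

impossible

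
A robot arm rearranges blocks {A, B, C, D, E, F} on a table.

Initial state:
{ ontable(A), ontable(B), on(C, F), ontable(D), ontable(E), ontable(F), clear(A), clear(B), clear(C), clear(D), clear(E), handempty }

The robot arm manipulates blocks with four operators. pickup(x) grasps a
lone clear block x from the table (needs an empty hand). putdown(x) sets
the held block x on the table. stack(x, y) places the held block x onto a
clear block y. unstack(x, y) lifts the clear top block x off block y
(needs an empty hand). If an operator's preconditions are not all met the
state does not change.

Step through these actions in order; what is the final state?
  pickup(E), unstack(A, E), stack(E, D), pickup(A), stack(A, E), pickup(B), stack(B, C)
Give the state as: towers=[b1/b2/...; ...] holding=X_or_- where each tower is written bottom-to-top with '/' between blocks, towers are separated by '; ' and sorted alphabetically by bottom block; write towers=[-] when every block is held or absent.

towers=[D/E/A; F/C/B] holding=-

step 1 (pickup(E)): towers=[A; B; D; F/C] holding=E
step 2 (unstack(A, E)) [no-op]: towers=[A; B; D; F/C] holding=E
step 3 (stack(E, D)): towers=[A; B; D/E; F/C] holding=-
step 4 (pickup(A)): towers=[B; D/E; F/C] holding=A
step 5 (stack(A, E)): towers=[B; D/E/A; F/C] holding=-
step 6 (pickup(B)): towers=[D/E/A; F/C] holding=B
step 7 (stack(B, C)): towers=[D/E/A; F/C/B] holding=-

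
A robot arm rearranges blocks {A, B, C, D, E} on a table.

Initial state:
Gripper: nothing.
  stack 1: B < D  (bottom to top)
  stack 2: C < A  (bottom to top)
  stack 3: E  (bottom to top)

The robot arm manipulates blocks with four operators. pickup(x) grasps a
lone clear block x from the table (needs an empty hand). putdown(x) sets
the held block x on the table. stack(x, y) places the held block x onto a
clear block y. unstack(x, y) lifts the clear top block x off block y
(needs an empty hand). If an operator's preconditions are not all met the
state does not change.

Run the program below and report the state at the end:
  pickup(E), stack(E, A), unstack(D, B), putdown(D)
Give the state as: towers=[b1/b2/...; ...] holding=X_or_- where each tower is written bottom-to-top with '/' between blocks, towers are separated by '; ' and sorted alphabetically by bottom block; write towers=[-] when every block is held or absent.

towers=[B; C/A/E; D] holding=-

step 1 (pickup(E)): towers=[B/D; C/A] holding=E
step 2 (stack(E, A)): towers=[B/D; C/A/E] holding=-
step 3 (unstack(D, B)): towers=[B; C/A/E] holding=D
step 4 (putdown(D)): towers=[B; C/A/E; D] holding=-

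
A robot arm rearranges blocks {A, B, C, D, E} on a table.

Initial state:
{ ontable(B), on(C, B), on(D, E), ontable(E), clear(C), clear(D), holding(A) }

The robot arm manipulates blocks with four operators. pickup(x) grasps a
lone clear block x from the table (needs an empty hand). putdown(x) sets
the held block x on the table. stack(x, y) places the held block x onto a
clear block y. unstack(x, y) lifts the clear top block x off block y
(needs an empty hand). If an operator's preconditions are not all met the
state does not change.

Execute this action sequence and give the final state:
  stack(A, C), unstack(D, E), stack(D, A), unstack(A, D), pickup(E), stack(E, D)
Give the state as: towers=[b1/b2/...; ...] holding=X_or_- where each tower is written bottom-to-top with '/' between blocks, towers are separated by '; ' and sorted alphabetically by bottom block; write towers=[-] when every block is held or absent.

towers=[B/C/A/D/E] holding=-

step 1 (stack(A, C)): towers=[B/C/A; E/D] holding=-
step 2 (unstack(D, E)): towers=[B/C/A; E] holding=D
step 3 (stack(D, A)): towers=[B/C/A/D; E] holding=-
step 4 (unstack(A, D)) [no-op]: towers=[B/C/A/D; E] holding=-
step 5 (pickup(E)): towers=[B/C/A/D] holding=E
step 6 (stack(E, D)): towers=[B/C/A/D/E] holding=-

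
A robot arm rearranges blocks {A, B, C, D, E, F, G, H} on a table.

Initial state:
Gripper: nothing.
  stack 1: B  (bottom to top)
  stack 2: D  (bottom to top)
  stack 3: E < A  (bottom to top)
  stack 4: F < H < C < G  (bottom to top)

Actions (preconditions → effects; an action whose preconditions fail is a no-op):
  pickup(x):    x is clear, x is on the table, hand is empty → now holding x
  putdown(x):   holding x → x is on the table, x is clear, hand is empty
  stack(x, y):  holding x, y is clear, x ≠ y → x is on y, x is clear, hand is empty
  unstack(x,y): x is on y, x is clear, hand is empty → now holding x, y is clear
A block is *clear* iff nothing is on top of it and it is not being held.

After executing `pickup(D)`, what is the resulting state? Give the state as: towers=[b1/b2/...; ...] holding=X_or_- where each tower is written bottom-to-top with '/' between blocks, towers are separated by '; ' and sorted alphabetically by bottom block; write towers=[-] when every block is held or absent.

towers=[B; E/A; F/H/C/G] holding=D

before: towers=[B; D; E/A; F/H/C/G] holding=-
pre[pickup(D)]: clear(D) yes, ontable(D) yes, handempty yes
all met → apply pickup(D)
after:  towers=[B; E/A; F/H/C/G] holding=D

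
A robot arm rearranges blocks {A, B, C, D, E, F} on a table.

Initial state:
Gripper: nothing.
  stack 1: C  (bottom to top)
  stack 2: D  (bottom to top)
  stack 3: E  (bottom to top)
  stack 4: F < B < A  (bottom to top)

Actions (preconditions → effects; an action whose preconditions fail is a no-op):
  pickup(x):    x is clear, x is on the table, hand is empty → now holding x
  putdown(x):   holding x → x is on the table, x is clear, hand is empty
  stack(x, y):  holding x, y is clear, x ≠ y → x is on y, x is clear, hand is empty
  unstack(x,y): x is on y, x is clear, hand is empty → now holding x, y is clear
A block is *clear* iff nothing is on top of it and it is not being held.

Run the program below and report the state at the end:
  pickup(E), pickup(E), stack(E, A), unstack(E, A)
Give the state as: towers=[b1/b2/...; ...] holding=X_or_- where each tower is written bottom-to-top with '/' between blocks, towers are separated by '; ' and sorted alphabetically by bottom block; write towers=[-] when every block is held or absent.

step 1 (pickup(E)): towers=[C; D; F/B/A] holding=E
step 2 (pickup(E)) [no-op]: towers=[C; D; F/B/A] holding=E
step 3 (stack(E, A)): towers=[C; D; F/B/A/E] holding=-
step 4 (unstack(E, A)): towers=[C; D; F/B/A] holding=E

towers=[C; D; F/B/A] holding=E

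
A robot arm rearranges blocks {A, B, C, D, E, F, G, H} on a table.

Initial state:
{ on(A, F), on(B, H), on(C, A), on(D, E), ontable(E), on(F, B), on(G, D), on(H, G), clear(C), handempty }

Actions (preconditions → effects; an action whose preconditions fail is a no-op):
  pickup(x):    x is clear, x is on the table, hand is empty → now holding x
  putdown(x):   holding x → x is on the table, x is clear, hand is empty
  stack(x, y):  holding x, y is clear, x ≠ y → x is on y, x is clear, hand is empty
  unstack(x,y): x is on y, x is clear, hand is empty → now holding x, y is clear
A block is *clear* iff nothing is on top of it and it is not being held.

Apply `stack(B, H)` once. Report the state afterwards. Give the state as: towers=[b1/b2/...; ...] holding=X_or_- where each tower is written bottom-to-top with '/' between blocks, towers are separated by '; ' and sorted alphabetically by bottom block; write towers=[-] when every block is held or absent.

towers=[E/D/G/H/B/F/A/C] holding=-

before: towers=[E/D/G/H/B/F/A/C] holding=-
pre[stack(B, H)]: holding(B) ✗, clear(H) ✗, B≠H ✓
holding(B), clear(H) unmet → stack(B, H) is a no-op
after:  towers=[E/D/G/H/B/F/A/C] holding=-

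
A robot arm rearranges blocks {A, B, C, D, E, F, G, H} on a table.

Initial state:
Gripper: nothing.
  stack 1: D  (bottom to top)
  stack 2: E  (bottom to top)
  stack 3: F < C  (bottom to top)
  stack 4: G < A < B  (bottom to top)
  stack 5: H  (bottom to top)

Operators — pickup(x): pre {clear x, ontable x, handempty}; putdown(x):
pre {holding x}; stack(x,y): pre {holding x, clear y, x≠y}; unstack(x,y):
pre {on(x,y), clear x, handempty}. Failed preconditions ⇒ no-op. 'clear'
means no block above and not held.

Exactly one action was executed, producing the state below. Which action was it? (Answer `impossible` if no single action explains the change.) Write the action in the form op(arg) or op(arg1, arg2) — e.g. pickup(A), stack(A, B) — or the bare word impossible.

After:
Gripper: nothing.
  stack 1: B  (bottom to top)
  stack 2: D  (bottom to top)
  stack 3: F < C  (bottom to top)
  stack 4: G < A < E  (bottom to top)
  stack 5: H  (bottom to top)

target: towers=[B; D; F/C; G/A/E; H] holding=-
         pickup(E) → towers=[D; F/C; G/A/B; H] holding=E
         pickup(H) → towers=[D; E; F/C; G/A/B] holding=H
     unstack(B, A) → towers=[D; E; F/C; G/A; H] holding=B
         pickup(D) → towers=[E; F/C; G/A/B; H] holding=D
     unstack(C, F) → towers=[D; E; F; G/A/B; H] holding=C
none of the 5 applicable actions match → impossible

impossible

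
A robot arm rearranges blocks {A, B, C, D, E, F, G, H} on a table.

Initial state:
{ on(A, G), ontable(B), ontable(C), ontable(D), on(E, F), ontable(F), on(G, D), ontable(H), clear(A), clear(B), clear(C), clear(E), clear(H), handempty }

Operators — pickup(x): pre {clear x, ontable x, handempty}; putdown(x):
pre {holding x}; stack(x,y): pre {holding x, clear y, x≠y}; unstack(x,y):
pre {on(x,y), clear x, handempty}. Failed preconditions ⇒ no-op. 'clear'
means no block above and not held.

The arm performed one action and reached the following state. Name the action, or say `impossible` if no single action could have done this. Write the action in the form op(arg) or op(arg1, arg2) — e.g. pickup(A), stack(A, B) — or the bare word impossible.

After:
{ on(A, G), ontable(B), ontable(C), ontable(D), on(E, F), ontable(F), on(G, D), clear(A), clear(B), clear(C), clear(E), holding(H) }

target: towers=[B; C; D/G/A; F/E] holding=H
     unstack(A, G) → towers=[B; C; D/G; F/E; H] holding=A
     unstack(E, F) → towers=[B; C; D/G/A; F; H] holding=E
         pickup(H) → towers=[B; C; D/G/A; F/E] holding=H  ← match
         pickup(B) → towers=[C; D/G/A; F/E; H] holding=B
         pickup(C) → towers=[B; D/G/A; F/E; H] holding=C

pickup(H)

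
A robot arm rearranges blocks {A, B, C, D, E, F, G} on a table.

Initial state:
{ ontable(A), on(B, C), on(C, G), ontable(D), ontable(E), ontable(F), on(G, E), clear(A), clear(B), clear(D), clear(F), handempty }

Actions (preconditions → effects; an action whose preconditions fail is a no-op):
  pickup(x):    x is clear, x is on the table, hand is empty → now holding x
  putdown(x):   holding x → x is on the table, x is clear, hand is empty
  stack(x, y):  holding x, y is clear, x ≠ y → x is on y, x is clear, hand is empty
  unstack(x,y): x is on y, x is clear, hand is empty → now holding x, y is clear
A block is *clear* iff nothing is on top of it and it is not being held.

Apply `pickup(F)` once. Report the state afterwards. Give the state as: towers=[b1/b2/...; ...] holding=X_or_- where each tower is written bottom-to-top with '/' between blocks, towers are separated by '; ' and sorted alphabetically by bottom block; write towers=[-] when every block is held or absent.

towers=[A; D; E/G/C/B] holding=F

before: towers=[A; D; E/G/C/B; F] holding=-
pre[pickup(F)]: clear(F) yes, ontable(F) yes, handempty yes
all met → apply pickup(F)
after:  towers=[A; D; E/G/C/B] holding=F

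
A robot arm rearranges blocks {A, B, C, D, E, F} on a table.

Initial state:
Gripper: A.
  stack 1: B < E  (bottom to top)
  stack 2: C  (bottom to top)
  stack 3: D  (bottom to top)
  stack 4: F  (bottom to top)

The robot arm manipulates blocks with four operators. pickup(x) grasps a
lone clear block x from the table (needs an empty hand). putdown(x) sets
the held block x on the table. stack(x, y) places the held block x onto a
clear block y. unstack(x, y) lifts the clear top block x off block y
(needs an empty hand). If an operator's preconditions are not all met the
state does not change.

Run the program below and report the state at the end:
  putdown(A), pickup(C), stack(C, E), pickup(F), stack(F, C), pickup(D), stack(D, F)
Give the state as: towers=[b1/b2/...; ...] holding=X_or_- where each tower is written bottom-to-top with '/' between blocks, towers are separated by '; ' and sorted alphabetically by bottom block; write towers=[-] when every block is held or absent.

towers=[A; B/E/C/F/D] holding=-

step 1 (putdown(A)): towers=[A; B/E; C; D; F] holding=-
step 2 (pickup(C)): towers=[A; B/E; D; F] holding=C
step 3 (stack(C, E)): towers=[A; B/E/C; D; F] holding=-
step 4 (pickup(F)): towers=[A; B/E/C; D] holding=F
step 5 (stack(F, C)): towers=[A; B/E/C/F; D] holding=-
step 6 (pickup(D)): towers=[A; B/E/C/F] holding=D
step 7 (stack(D, F)): towers=[A; B/E/C/F/D] holding=-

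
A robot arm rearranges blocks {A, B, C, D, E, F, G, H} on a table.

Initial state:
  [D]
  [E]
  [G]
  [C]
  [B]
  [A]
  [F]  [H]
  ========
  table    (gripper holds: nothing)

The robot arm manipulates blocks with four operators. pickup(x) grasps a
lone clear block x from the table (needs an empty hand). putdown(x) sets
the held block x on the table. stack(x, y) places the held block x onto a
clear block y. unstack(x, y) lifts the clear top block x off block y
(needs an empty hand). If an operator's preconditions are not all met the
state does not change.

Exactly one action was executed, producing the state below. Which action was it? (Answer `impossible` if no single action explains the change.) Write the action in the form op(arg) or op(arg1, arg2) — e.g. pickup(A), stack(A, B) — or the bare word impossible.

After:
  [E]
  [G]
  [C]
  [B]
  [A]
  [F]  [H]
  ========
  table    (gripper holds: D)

unstack(D, E)

target: towers=[F/A/B/C/G/E; H] holding=D
         pickup(H) → towers=[F/A/B/C/G/E/D] holding=H
     unstack(D, E) → towers=[F/A/B/C/G/E; H] holding=D  ← match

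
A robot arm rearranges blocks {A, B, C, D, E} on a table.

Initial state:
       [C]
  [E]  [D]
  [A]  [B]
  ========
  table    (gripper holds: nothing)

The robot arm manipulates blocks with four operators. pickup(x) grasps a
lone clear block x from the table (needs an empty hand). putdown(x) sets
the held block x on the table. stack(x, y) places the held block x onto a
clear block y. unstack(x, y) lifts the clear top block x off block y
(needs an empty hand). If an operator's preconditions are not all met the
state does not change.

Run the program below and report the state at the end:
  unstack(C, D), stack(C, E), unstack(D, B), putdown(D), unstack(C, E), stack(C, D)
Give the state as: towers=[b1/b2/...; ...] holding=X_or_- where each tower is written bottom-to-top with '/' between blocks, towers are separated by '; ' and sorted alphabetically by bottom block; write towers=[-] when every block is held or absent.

step 1 (unstack(C, D)): towers=[A/E; B/D] holding=C
step 2 (stack(C, E)): towers=[A/E/C; B/D] holding=-
step 3 (unstack(D, B)): towers=[A/E/C; B] holding=D
step 4 (putdown(D)): towers=[A/E/C; B; D] holding=-
step 5 (unstack(C, E)): towers=[A/E; B; D] holding=C
step 6 (stack(C, D)): towers=[A/E; B; D/C] holding=-

towers=[A/E; B; D/C] holding=-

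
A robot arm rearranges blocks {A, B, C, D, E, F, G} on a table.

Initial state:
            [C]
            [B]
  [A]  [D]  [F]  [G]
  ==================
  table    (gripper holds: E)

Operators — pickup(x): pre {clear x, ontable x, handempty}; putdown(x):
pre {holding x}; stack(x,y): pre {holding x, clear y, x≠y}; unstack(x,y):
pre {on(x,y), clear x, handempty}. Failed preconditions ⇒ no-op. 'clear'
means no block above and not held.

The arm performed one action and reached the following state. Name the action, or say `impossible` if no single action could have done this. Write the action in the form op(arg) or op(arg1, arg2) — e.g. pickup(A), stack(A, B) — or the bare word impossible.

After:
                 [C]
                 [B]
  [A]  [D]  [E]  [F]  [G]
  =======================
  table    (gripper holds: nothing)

target: towers=[A; D; E; F/B/C; G] holding=-
        putdown(E) → towers=[A; D; E; F/B/C; G] holding=-  ← match
       stack(E, G) → towers=[A; D; F/B/C; G/E] holding=-
       stack(E, D) → towers=[A; D/E; F/B/C; G] holding=-
       stack(E, A) → towers=[A/E; D; F/B/C; G] holding=-
       stack(E, C) → towers=[A; D; F/B/C/E; G] holding=-

putdown(E)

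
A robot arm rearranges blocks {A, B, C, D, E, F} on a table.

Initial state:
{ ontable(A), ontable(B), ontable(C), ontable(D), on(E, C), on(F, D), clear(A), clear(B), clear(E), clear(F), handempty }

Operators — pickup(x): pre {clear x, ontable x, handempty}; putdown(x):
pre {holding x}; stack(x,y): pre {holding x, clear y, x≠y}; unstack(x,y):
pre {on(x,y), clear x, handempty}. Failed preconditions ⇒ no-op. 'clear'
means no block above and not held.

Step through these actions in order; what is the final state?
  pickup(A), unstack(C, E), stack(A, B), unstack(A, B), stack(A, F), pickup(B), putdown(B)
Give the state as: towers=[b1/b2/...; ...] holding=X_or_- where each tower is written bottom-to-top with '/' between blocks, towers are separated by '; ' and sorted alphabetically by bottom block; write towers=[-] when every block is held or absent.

step 1 (pickup(A)): towers=[B; C/E; D/F] holding=A
step 2 (unstack(C, E)) [no-op]: towers=[B; C/E; D/F] holding=A
step 3 (stack(A, B)): towers=[B/A; C/E; D/F] holding=-
step 4 (unstack(A, B)): towers=[B; C/E; D/F] holding=A
step 5 (stack(A, F)): towers=[B; C/E; D/F/A] holding=-
step 6 (pickup(B)): towers=[C/E; D/F/A] holding=B
step 7 (putdown(B)): towers=[B; C/E; D/F/A] holding=-

towers=[B; C/E; D/F/A] holding=-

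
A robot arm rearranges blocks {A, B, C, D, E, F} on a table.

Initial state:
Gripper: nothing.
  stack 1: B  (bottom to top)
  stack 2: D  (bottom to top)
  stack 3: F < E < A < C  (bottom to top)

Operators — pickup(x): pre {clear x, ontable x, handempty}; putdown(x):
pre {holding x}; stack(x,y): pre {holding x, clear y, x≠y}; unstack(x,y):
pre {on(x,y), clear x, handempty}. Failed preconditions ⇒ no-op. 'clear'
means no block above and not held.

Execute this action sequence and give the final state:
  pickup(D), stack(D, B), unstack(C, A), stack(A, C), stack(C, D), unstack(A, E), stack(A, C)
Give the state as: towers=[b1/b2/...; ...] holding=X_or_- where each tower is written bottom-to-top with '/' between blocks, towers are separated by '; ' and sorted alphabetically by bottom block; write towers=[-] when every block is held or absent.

step 1 (pickup(D)): towers=[B; F/E/A/C] holding=D
step 2 (stack(D, B)): towers=[B/D; F/E/A/C] holding=-
step 3 (unstack(C, A)): towers=[B/D; F/E/A] holding=C
step 4 (stack(A, C)) [no-op]: towers=[B/D; F/E/A] holding=C
step 5 (stack(C, D)): towers=[B/D/C; F/E/A] holding=-
step 6 (unstack(A, E)): towers=[B/D/C; F/E] holding=A
step 7 (stack(A, C)): towers=[B/D/C/A; F/E] holding=-

towers=[B/D/C/A; F/E] holding=-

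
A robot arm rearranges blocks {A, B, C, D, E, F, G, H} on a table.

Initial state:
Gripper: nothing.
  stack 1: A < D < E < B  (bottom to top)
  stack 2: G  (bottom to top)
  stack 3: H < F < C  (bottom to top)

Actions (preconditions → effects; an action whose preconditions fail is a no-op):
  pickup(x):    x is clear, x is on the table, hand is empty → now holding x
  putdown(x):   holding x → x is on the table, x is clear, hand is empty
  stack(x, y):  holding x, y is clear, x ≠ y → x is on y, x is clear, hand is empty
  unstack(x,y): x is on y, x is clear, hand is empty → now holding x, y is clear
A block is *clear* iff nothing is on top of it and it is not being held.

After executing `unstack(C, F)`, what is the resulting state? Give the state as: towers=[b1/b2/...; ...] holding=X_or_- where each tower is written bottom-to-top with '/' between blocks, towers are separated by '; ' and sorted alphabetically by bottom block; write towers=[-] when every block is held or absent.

before: towers=[A/D/E/B; G; H/F/C] holding=-
pre[unstack(C, F)]: on(C,F) ok, clear(C) ok, handempty ok
all met → apply unstack(C, F)
after:  towers=[A/D/E/B; G; H/F] holding=C

towers=[A/D/E/B; G; H/F] holding=C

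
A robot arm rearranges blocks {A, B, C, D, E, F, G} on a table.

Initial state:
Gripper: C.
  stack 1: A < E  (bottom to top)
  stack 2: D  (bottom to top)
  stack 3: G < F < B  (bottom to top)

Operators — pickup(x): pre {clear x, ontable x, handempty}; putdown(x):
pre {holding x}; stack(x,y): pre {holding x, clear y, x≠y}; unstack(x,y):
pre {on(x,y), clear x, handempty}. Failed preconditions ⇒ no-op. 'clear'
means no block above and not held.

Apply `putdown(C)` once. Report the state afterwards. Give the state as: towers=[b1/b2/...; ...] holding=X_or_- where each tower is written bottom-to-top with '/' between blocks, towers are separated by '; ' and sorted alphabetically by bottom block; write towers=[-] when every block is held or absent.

towers=[A/E; C; D; G/F/B] holding=-

before: towers=[A/E; D; G/F/B] holding=C
pre[putdown(C)]: holding(C) ✓
all met → apply putdown(C)
after:  towers=[A/E; C; D; G/F/B] holding=-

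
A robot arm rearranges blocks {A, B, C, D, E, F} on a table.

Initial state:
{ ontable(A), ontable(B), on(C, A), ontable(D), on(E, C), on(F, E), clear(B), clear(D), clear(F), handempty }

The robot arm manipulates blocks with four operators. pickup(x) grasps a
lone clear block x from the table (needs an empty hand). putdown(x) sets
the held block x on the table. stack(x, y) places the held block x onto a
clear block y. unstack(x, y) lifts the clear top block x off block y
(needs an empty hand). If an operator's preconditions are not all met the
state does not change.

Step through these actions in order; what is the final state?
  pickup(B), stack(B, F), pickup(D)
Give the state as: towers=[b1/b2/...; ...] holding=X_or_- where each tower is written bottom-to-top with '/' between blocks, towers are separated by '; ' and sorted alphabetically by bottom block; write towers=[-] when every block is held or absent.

step 1 (pickup(B)): towers=[A/C/E/F; D] holding=B
step 2 (stack(B, F)): towers=[A/C/E/F/B; D] holding=-
step 3 (pickup(D)): towers=[A/C/E/F/B] holding=D

towers=[A/C/E/F/B] holding=D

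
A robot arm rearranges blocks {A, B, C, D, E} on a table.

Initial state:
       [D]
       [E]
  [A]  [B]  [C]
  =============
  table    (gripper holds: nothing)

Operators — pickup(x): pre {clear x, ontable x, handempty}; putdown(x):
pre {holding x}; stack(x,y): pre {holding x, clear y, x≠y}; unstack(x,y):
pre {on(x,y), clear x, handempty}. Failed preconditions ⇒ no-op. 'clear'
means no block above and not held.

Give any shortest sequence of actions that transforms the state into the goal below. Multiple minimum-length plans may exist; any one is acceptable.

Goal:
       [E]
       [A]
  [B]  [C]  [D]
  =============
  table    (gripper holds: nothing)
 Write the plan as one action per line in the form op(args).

step 1 (unstack(D, E)): towers=[A; B/E; C] holding=D
step 2 (putdown(D)): towers=[A; B/E; C; D] holding=-
step 3 (pickup(A)): towers=[B/E; C; D] holding=A
step 4 (stack(A, C)): towers=[B/E; C/A; D] holding=-
step 5 (unstack(E, B)): towers=[B; C/A; D] holding=E
step 6 (stack(E, A)): towers=[B; C/A/E; D] holding=-
goal check: towers=[B; C/A/E; D] holding=- — reached (length 6, optimal by BFS)

unstack(D, E)
putdown(D)
pickup(A)
stack(A, C)
unstack(E, B)
stack(E, A)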